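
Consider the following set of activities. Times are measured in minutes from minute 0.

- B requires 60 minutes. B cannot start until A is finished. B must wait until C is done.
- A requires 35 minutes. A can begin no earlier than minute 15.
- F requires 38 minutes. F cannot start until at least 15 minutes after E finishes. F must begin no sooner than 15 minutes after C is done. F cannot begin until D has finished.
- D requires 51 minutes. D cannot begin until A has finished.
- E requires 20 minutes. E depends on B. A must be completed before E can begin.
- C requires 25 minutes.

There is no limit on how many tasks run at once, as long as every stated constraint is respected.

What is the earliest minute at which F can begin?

C can start immediately at minute 0; it finishes at minute 25.
A waits on its own release at minute 15, so it starts at minute 15 and finishes at 15 + 35 = minute 50.
After A (finishes minute 50), D can start at minute 50 and finishes at minute 101.
B needs all of A (finishes minute 50); C (finishes minute 25). That puts its earliest start at minute 50; it finishes at 50 + 60 = minute 110.
For E: B (finishes minute 110); A (finishes minute 50). Taking the maximum gives a start of minute 110, and it finishes at 110 + 20 = minute 130.
F waits on E (finishes minute 130, plus 15-minute gap → minute 145); C (finishes minute 25, plus 15-minute gap → minute 40); D (finishes minute 101). The latest of these is minute 145, which is the earliest F can start.

145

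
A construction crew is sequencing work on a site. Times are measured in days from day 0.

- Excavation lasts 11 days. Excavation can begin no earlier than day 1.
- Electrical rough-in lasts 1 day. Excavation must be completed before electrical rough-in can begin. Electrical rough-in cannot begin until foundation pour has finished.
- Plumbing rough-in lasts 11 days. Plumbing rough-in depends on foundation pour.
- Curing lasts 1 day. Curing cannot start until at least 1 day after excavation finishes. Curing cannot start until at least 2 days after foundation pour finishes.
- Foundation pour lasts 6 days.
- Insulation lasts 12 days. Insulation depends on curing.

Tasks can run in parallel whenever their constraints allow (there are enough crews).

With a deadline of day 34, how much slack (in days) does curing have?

8

Foundation pour can start immediately at day 0; it finishes at day 6.
Excavation cannot begin until its own release at day 1. It runs from day 1 to 1 + 11 = day 12.
For curing: excavation (finishes day 12, plus 1-day gap → day 13); foundation pour (finishes day 6, plus 2-day gap → day 8). Taking the maximum gives a start of day 13, and it finishes at 13 + 1 = day 14.

Working backward from the deadline:
Nothing follows insulation; the deadline of day 34 is its only limit. It must start by 34 − 12 = day 22.
Curing has to be done before insulation (must start by day 22). That means finishing by day 22, i.e. starting by 22 − 1 = day 21.
So curing can start as early as day 13 and as late as day 21, giving 21 − 13 = 8 days of slack.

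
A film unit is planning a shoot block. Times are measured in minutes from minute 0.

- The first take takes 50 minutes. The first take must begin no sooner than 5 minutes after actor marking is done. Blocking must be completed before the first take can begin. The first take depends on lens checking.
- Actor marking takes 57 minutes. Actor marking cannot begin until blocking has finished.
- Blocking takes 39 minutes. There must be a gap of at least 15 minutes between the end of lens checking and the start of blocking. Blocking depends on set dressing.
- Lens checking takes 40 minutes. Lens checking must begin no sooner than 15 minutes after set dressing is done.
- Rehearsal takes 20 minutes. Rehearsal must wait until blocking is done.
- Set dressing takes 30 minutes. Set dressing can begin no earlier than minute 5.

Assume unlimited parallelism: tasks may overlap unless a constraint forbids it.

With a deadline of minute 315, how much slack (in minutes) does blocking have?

After its own release at minute 5, set dressing can start at minute 5 and finishes at minute 35.
After set dressing (finishes minute 35, plus 15-minute gap → minute 50), lens checking can start at minute 50 and finishes at minute 90.
Blocking cannot start until lens checking (finishes minute 90, plus 15-minute gap → minute 105); set dressing (finishes minute 35). The controlling bound is minute 105, so blocking finishes at 105 + 39 = minute 144.

Working backward from the deadline:
To finish by minute 315, the first take (duration 50) must start no later than minute 265.
Actor marking feeds into the first take (must start by minute 265, minus 5-minute gap → minute 260); so actor marking must finish by minute 260 and therefore start by minute 203.
To finish by minute 315, rehearsal (duration 20) must start no later than minute 295.
For blocking: actor marking (must start by minute 203); rehearsal (must start by minute 295); the first take (must start by minute 265). The most restrictive is minute 203; with a 39-minute duration, blocking must start by minute 164.
So blocking can start as early as minute 105 and as late as minute 164, giving 164 − 105 = 59 minutes of slack.

59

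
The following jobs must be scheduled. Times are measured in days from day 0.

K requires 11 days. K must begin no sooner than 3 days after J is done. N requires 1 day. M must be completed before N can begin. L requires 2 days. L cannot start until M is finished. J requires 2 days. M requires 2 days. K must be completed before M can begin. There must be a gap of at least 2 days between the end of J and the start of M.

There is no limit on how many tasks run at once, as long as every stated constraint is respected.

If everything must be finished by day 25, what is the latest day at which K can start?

Nothing follows L; the deadline of day 25 is its only limit. It must start by 25 − 2 = day 23.
Nothing follows N; the deadline of day 25 is its only limit. It must start by 25 − 1 = day 24.
M must finish in time for L (must start by day 23); N (must start by day 24). The tightest is day 23, so M must start by 23 − 2 = day 21.
Since M (must start by day 21) depends on it, K must finish by day 21. Backing off its 11-day duration gives a latest start of day 10.

10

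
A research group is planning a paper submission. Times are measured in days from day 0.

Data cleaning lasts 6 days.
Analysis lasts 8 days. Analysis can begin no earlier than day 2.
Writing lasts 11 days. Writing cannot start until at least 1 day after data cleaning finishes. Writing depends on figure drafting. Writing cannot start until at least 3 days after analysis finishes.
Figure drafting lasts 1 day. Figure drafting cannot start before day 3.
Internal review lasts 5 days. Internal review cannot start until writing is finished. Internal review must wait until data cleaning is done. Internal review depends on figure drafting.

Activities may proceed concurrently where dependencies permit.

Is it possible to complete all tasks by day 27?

Figure drafting waits on its own release at day 3, so it starts at day 3 and finishes at 3 + 1 = day 4.
Analysis waits on its own release at day 2, so it starts at day 2 and finishes at 2 + 8 = day 10.
Data cleaning can start immediately at day 0; it finishes at day 6.
Writing cannot start until data cleaning (finishes day 6, plus 1-day gap → day 7); figure drafting (finishes day 4); analysis (finishes day 10, plus 3-day gap → day 13). The controlling bound is day 13, so writing finishes at 13 + 11 = day 24.
Internal review has to wait for writing (finishes day 24); data cleaning (finishes day 6); figure drafting (finishes day 4). The latest of these is day 24, so internal review runs day 24 to 24 + 5 = day 29.
The earliest everything can be done is day 29, which is after the deadline of 27, so it is not possible.

No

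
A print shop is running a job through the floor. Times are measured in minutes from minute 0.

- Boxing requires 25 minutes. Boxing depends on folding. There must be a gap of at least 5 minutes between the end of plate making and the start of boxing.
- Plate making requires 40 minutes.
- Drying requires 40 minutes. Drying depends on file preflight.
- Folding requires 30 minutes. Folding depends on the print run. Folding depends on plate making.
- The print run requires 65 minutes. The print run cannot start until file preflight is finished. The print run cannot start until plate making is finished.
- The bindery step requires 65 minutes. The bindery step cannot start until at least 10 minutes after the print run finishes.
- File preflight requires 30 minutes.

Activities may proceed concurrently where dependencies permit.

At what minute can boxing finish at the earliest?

Nothing blocks plate making, so it runs from minute 0 to minute 40.
Nothing blocks file preflight, so it runs from minute 0 to minute 30.
The print run needs all of file preflight (finishes minute 30); plate making (finishes minute 40). That puts its earliest start at minute 40; it finishes at 40 + 65 = minute 105.
For folding: the print run (finishes minute 105); plate making (finishes minute 40). Taking the maximum gives a start of minute 105, and it finishes at 105 + 30 = minute 135.
For boxing: folding (finishes minute 135); plate making (finishes minute 40, plus 5-minute gap → minute 45). Taking the maximum gives a start of minute 135, and it finishes at 135 + 25 = minute 160.

160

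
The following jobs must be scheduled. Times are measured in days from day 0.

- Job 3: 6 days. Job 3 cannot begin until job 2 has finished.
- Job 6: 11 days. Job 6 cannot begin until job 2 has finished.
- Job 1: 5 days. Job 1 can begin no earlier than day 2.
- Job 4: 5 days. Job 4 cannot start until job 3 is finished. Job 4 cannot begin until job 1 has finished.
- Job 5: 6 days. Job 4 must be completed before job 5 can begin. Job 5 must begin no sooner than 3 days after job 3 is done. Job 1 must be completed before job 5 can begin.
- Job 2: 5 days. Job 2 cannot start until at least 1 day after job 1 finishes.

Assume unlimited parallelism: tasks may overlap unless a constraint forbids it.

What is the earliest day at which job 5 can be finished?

After its own release at day 2, job 1 can start at day 2 and finishes at day 7.
After job 1 (finishes day 7, plus 1-day gap → day 8), job 2 can start at day 8 and finishes at day 13.
After job 2 (finishes day 13), job 3 can start at day 13 and finishes at day 19.
Job 4 cannot start until job 3 (finishes day 19); job 1 (finishes day 7). The controlling bound is day 19, so job 4 finishes at 19 + 5 = day 24.
Job 5 cannot start until job 4 (finishes day 24); job 3 (finishes day 19, plus 3-day gap → day 22); job 1 (finishes day 7). The controlling bound is day 24, so job 5 finishes at 24 + 6 = day 30.

30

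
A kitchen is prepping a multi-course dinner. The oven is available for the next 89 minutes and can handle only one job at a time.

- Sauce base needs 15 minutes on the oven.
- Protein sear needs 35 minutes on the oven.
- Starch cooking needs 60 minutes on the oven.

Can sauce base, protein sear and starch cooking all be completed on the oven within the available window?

No

Running back to back, the jobs need 15 + 35 + 60 = 110 minutes on the oven.
Since 110 > 89, they cannot all fit.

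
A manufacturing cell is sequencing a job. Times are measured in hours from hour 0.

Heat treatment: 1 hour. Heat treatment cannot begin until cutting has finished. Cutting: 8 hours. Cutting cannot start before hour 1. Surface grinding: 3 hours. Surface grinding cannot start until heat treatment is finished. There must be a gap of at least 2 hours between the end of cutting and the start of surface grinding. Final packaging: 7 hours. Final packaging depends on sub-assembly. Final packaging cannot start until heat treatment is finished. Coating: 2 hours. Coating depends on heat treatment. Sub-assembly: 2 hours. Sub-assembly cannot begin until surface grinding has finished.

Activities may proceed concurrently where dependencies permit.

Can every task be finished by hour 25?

Yes

Cutting cannot begin until its own release at hour 1. It runs from hour 1 to 1 + 8 = hour 9.
After cutting (finishes hour 9), heat treatment can start at hour 9 and finishes at hour 10.
After heat treatment (finishes hour 10), coating can start at hour 10 and finishes at hour 12.
Surface grinding has to wait for heat treatment (finishes hour 10); cutting (finishes hour 9, plus 2-hour gap → hour 11). The latest of these is hour 11, so surface grinding runs hour 11 to 11 + 3 = hour 14.
After surface grinding (finishes hour 14), sub-assembly can start at hour 14 and finishes at hour 16.
Final packaging needs all of sub-assembly (finishes hour 16); heat treatment (finishes hour 10). That puts its earliest start at hour 16; it finishes at 16 + 7 = hour 23.
Every task is finished by hour 23, which is no later than the deadline of 25, so the schedule is feasible.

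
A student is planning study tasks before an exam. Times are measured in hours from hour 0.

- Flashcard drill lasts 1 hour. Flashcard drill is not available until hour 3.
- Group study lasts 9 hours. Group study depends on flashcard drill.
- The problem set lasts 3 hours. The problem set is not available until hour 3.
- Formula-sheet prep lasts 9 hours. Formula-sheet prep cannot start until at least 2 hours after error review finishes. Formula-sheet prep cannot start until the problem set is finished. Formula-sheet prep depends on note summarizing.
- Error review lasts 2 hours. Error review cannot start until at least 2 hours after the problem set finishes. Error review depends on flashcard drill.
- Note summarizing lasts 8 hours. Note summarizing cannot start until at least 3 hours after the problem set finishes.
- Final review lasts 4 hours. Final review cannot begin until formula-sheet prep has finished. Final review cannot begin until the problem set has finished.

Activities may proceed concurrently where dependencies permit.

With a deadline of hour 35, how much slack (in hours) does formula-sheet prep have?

After its own release at hour 3, flashcard drill can start at hour 3 and finishes at hour 4.
The problem set cannot begin until its own release at hour 3. It runs from hour 3 to 3 + 3 = hour 6.
After the problem set (finishes hour 6, plus 3-hour gap → hour 9), note summarizing can start at hour 9 and finishes at hour 17.
For error review: the problem set (finishes hour 6, plus 2-hour gap → hour 8); flashcard drill (finishes hour 4). Taking the maximum gives a start of hour 8, and it finishes at 8 + 2 = hour 10.
Formula-sheet prep has to wait for error review (finishes hour 10, plus 2-hour gap → hour 12); the problem set (finishes hour 6); note summarizing (finishes hour 17). The latest of these is hour 17, so formula-sheet prep runs hour 17 to 17 + 9 = hour 26.

Working backward from the deadline:
Final review must finish by hour 35; it takes 4 hours, so it must start by 35 − 4 = hour 31.
Formula-sheet prep feeds into final review (must start by hour 31); so formula-sheet prep must finish by hour 31 and therefore start by hour 22.
So formula-sheet prep can start as early as hour 17 and as late as hour 22, giving 22 − 17 = 5 hours of slack.

5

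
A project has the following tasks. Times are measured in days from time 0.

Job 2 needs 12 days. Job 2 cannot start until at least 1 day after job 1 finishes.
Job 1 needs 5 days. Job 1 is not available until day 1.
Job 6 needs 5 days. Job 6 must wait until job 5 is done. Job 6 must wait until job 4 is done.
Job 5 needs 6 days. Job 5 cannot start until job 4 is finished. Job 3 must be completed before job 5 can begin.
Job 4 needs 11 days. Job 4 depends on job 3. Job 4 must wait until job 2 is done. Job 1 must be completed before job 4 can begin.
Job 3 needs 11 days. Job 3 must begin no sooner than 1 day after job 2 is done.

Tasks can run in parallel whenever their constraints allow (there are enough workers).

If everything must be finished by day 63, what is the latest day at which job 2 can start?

To finish by day 63, job 6 (duration 5) must start no later than day 58.
Job 5 must finish before job 6 (must start by day 58). With a 6-day duration, job 5 must start by 58 − 6 = day 52.
Job 4 feeds job 5 (must start by day 52); job 6 (must start by day 58). Taking the minimum, job 4 must finish by day 52 and start by 52 − 11 = day 41.
For job 3: job 4 (must start by day 41); job 5 (must start by day 52). The most restrictive is day 41; with an 11-day duration, job 3 must start by day 30.
Job 2 feeds job 3 (must start by day 30, minus 1-day gap → day 29); job 4 (must start by day 41). Taking the minimum, job 2 must finish by day 29 and start by 29 − 12 = day 17.

17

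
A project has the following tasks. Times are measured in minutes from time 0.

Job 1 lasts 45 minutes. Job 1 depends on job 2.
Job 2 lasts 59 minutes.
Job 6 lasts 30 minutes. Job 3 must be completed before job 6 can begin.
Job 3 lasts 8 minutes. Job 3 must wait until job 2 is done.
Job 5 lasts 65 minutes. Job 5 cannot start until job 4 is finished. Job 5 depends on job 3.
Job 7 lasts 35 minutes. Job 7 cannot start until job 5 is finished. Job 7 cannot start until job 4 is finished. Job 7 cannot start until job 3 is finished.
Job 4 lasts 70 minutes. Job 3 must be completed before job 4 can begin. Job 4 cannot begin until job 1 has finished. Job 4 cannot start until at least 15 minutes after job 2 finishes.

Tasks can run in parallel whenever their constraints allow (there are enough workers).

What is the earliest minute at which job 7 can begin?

239

Job 2 has no prerequisites, so it starts at minute 0 and finishes at minute 59.
Job 3 cannot begin until job 2 (finishes minute 59). It runs from minute 59 to 59 + 8 = minute 67.
After job 2 (finishes minute 59), job 1 can start at minute 59 and finishes at minute 104.
Job 4 needs all of job 3 (finishes minute 67); job 1 (finishes minute 104); job 2 (finishes minute 59, plus 15-minute gap → minute 74). That puts its earliest start at minute 104; it finishes at 104 + 70 = minute 174.
Job 5 needs all of job 4 (finishes minute 174); job 3 (finishes minute 67). That puts its earliest start at minute 174; it finishes at 174 + 65 = minute 239.
Job 7 waits on job 5 (finishes minute 239); job 4 (finishes minute 174); job 3 (finishes minute 67). The latest of these is minute 239, which is the earliest job 7 can start.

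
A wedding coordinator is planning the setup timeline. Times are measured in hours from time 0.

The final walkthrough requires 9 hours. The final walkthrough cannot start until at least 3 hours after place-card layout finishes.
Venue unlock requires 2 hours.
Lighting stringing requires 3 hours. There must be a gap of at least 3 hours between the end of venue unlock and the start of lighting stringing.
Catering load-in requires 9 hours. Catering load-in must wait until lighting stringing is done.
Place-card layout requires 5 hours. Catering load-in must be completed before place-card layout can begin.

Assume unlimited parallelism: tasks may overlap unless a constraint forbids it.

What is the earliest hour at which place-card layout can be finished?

22

Nothing blocks venue unlock, so it runs from hour 0 to hour 2.
Lighting stringing waits on venue unlock (finishes hour 2, plus 3-hour gap → hour 5), so it starts at hour 5 and finishes at 5 + 3 = hour 8.
After lighting stringing (finishes hour 8), catering load-in can start at hour 8 and finishes at hour 17.
After catering load-in (finishes hour 17), place-card layout can start at hour 17 and finishes at hour 22.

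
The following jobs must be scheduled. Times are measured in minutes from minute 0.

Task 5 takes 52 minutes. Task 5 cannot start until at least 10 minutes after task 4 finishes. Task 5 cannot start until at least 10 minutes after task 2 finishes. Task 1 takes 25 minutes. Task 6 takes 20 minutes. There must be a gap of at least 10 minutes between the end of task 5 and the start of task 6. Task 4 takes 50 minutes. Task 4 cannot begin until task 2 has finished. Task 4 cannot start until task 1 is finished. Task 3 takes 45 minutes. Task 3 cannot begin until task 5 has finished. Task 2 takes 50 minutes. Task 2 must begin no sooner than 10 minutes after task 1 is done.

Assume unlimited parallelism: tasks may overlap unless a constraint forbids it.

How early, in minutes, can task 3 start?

Nothing blocks task 1, so it runs from minute 0 to minute 25.
Task 2 cannot begin until task 1 (finishes minute 25, plus 10-minute gap → minute 35). It runs from minute 35 to 35 + 50 = minute 85.
Task 4 has to wait for task 2 (finishes minute 85); task 1 (finishes minute 25). The latest of these is minute 85, so task 4 runs minute 85 to 85 + 50 = minute 135.
For task 5: task 4 (finishes minute 135, plus 10-minute gap → minute 145); task 2 (finishes minute 85, plus 10-minute gap → minute 95). Taking the maximum gives a start of minute 145, and it finishes at 145 + 52 = minute 197.
Task 3 waits on task 5 (finishes minute 197), so the earliest it can start is minute 197.

197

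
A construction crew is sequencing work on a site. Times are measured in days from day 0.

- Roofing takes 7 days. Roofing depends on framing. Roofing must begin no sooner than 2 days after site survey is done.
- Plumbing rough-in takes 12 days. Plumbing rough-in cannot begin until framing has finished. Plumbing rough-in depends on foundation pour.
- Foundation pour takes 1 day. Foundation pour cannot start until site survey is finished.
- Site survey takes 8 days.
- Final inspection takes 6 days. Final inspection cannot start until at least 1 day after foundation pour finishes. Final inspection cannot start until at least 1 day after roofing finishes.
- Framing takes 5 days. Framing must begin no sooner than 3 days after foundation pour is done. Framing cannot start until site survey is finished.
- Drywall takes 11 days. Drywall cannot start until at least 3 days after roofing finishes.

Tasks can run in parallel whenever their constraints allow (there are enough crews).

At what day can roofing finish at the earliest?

24

Site survey has no prerequisites, so it starts at day 0 and finishes at day 8.
Foundation pour cannot begin until site survey (finishes day 8). It runs from day 8 to 8 + 1 = day 9.
Framing cannot start until foundation pour (finishes day 9, plus 3-day gap → day 12); site survey (finishes day 8). The controlling bound is day 12, so framing finishes at 12 + 5 = day 17.
Roofing cannot start until framing (finishes day 17); site survey (finishes day 8, plus 2-day gap → day 10). The controlling bound is day 17, so roofing finishes at 17 + 7 = day 24.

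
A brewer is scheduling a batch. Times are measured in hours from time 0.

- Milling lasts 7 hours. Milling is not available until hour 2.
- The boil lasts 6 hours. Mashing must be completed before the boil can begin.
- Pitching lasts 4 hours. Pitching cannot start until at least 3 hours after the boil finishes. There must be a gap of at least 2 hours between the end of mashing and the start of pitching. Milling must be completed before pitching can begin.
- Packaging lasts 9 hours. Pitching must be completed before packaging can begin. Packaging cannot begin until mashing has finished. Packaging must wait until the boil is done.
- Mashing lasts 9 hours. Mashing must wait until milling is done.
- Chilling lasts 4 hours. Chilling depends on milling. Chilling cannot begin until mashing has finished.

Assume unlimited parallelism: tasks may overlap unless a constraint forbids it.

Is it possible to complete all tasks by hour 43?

Yes

Milling cannot begin until its own release at hour 2. It runs from hour 2 to 2 + 7 = hour 9.
After milling (finishes hour 9), mashing can start at hour 9 and finishes at hour 18.
Chilling needs all of milling (finishes hour 9); mashing (finishes hour 18). That puts its earliest start at hour 18; it finishes at 18 + 4 = hour 22.
After mashing (finishes hour 18), the boil can start at hour 18 and finishes at hour 24.
Pitching has to wait for the boil (finishes hour 24, plus 3-hour gap → hour 27); mashing (finishes hour 18, plus 2-hour gap → hour 20); milling (finishes hour 9). The latest of these is hour 27, so pitching runs hour 27 to 27 + 4 = hour 31.
Packaging has to wait for pitching (finishes hour 31); mashing (finishes hour 18); the boil (finishes hour 24). The latest of these is hour 31, so packaging runs hour 31 to 31 + 9 = hour 40.
Every task is finished by hour 40, which is no later than the deadline of 43, so the schedule is feasible.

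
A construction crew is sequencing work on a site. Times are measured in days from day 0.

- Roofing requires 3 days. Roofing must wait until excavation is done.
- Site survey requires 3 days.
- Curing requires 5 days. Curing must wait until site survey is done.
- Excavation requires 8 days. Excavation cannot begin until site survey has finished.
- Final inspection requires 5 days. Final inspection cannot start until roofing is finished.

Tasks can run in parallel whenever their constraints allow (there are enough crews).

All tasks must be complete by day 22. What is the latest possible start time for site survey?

3

To finish by day 22, final inspection (duration 5) must start no later than day 17.
Roofing has to be done before final inspection (must start by day 17). That means finishing by day 17, i.e. starting by 17 − 3 = day 14.
Excavation must finish before roofing (must start by day 14). With an 8-day duration, excavation must start by 14 − 8 = day 6.
Curing must finish by day 22; it takes 5 days, so it must start by 22 − 5 = day 17.
Site survey feeds excavation (must start by day 6); curing (must start by day 17). Taking the minimum, site survey must finish by day 6 and start by 6 − 3 = day 3.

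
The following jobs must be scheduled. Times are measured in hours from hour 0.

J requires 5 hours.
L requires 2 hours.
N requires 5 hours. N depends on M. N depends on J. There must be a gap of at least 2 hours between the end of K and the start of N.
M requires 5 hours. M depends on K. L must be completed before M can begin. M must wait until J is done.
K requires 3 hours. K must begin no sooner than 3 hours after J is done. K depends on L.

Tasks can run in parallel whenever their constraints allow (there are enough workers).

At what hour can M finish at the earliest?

L has no prerequisites, so it starts at hour 0 and finishes at hour 2.
J can start immediately at hour 0; it finishes at hour 5.
K has to wait for J (finishes hour 5, plus 3-hour gap → hour 8); L (finishes hour 2). The latest of these is hour 8, so K runs hour 8 to 8 + 3 = hour 11.
M has to wait for K (finishes hour 11); L (finishes hour 2); J (finishes hour 5). The latest of these is hour 11, so M runs hour 11 to 11 + 5 = hour 16.

16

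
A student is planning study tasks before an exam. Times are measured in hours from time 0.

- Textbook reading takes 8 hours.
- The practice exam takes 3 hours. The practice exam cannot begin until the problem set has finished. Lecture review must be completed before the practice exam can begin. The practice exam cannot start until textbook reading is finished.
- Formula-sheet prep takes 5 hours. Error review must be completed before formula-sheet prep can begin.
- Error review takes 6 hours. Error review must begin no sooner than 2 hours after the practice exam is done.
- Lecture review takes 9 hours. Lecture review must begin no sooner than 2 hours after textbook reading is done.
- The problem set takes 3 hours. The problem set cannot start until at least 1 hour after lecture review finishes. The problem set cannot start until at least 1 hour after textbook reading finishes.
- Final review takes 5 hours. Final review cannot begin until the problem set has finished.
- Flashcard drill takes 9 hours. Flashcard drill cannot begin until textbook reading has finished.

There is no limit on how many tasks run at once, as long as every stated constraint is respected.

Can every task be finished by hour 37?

Textbook reading can start immediately at hour 0; it finishes at hour 8.
Flashcard drill cannot begin until textbook reading (finishes hour 8). It runs from hour 8 to 8 + 9 = hour 17.
Lecture review cannot begin until textbook reading (finishes hour 8, plus 2-hour gap → hour 10). It runs from hour 10 to 10 + 9 = hour 19.
The problem set has to wait for lecture review (finishes hour 19, plus 1-hour gap → hour 20); textbook reading (finishes hour 8, plus 1-hour gap → hour 9). The latest of these is hour 20, so the problem set runs hour 20 to 20 + 3 = hour 23.
Final review cannot begin until the problem set (finishes hour 23). It runs from hour 23 to 23 + 5 = hour 28.
The practice exam cannot start until the problem set (finishes hour 23); lecture review (finishes hour 19); textbook reading (finishes hour 8). The controlling bound is hour 23, so the practice exam finishes at 23 + 3 = hour 26.
After the practice exam (finishes hour 26, plus 2-hour gap → hour 28), error review can start at hour 28 and finishes at hour 34.
After error review (finishes hour 34), formula-sheet prep can start at hour 34 and finishes at hour 39.
The earliest everything can be done is hour 39, which is after the deadline of 37, so it is not possible.

No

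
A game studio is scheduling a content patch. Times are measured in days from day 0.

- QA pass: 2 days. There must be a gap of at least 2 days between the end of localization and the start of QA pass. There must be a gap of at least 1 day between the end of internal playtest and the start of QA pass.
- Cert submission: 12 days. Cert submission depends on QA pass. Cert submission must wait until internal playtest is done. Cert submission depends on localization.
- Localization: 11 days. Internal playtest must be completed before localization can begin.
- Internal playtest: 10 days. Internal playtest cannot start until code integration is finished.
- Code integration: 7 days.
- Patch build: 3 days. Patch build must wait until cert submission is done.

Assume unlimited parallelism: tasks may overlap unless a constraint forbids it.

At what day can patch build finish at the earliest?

47

Code integration has no prerequisites, so it starts at day 0 and finishes at day 7.
After code integration (finishes day 7), internal playtest can start at day 7 and finishes at day 17.
Localization waits on internal playtest (finishes day 17), so it starts at day 17 and finishes at 17 + 11 = day 28.
For QA pass: localization (finishes day 28, plus 2-day gap → day 30); internal playtest (finishes day 17, plus 1-day gap → day 18). Taking the maximum gives a start of day 30, and it finishes at 30 + 2 = day 32.
Cert submission has to wait for QA pass (finishes day 32); internal playtest (finishes day 17); localization (finishes day 28). The latest of these is day 32, so cert submission runs day 32 to 32 + 12 = day 44.
Patch build waits on cert submission (finishes day 44), so it starts at day 44 and finishes at 44 + 3 = day 47.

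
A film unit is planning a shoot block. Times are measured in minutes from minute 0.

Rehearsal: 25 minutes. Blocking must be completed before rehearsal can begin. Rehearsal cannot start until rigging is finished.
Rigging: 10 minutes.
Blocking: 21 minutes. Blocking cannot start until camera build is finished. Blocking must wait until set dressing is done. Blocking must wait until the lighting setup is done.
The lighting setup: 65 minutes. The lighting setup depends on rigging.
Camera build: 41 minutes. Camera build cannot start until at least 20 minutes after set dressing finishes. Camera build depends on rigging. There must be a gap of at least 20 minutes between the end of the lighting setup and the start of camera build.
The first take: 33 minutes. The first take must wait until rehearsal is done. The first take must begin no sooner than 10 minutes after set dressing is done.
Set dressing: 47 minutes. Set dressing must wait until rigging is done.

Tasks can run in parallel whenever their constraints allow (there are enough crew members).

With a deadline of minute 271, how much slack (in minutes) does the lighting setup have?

Nothing blocks rigging, so it runs from minute 0 to minute 10.
After rigging (finishes minute 10), the lighting setup can start at minute 10 and finishes at minute 75.

Working backward from the deadline:
To finish by minute 271, the first take (duration 33) must start no later than minute 238.
Rehearsal has to be done before the first take (must start by minute 238). That means finishing by minute 238, i.e. starting by 238 − 25 = minute 213.
Since rehearsal (must start by minute 213) depends on it, blocking must finish by minute 213. Backing off its 21-minute duration gives a latest start of minute 192.
Since blocking (must start by minute 192) depends on it, camera build must finish by minute 192. Backing off its 41-minute duration gives a latest start of minute 151.
The lighting setup has several dependents: camera build (must start by minute 151, minus 20-minute gap → minute 131); blocking (must start by minute 192). The earliest of those limits is minute 131, so the lighting setup must start by 131 − 65 = minute 66.
So the lighting setup can start as early as minute 10 and as late as minute 66, giving 66 − 10 = 56 minutes of slack.

56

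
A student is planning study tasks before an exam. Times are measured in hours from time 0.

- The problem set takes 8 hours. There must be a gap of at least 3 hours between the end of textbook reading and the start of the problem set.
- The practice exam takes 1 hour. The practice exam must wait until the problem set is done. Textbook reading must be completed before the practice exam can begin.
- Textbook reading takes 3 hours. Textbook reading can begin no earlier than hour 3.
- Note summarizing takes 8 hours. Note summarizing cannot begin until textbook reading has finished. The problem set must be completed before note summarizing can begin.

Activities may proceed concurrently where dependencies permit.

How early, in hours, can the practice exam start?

17

Textbook reading waits on its own release at hour 3, so it starts at hour 3 and finishes at 3 + 3 = hour 6.
The problem set cannot begin until textbook reading (finishes hour 6, plus 3-hour gap → hour 9). It runs from hour 9 to 9 + 8 = hour 17.
The practice exam waits on the problem set (finishes hour 17); textbook reading (finishes hour 6). The latest of these is hour 17, which is the earliest the practice exam can start.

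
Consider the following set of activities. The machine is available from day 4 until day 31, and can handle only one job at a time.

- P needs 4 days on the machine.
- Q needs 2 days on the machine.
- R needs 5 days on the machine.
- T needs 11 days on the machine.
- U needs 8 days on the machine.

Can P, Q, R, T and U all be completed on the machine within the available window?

The machine window is 31 − 4 = 27 days.
Running back to back, the jobs need 4 + 2 + 5 + 11 + 8 = 30 days on the machine.
Since 30 > 27, they cannot all fit.

No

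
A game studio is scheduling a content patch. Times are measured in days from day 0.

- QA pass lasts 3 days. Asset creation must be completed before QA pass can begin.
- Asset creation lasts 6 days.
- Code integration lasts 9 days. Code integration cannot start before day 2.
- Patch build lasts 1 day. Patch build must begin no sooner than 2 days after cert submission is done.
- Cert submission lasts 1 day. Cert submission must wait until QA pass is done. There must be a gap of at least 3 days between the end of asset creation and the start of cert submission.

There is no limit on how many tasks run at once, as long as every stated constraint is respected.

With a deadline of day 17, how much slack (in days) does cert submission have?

Asset creation has no prerequisites, so it starts at day 0 and finishes at day 6.
QA pass cannot begin until asset creation (finishes day 6). It runs from day 6 to 6 + 3 = day 9.
For cert submission: QA pass (finishes day 9); asset creation (finishes day 6, plus 3-day gap → day 9). Taking the maximum gives a start of day 9, and it finishes at 9 + 1 = day 10.

Working backward from the deadline:
To finish by day 17, patch build (duration 1) must start no later than day 16.
Cert submission must finish before patch build (must start by day 16, minus 2-day gap → day 14). With a 1-day duration, cert submission must start by 14 − 1 = day 13.
So cert submission can start as early as day 9 and as late as day 13, giving 13 − 9 = 4 days of slack.

4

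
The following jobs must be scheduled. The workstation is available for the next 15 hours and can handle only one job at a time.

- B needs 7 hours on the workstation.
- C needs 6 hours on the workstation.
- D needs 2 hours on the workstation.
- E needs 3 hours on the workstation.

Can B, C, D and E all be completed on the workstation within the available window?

Running back to back, the jobs need 7 + 6 + 2 + 3 = 18 hours on the workstation.
Since 18 > 15, they cannot all fit.

No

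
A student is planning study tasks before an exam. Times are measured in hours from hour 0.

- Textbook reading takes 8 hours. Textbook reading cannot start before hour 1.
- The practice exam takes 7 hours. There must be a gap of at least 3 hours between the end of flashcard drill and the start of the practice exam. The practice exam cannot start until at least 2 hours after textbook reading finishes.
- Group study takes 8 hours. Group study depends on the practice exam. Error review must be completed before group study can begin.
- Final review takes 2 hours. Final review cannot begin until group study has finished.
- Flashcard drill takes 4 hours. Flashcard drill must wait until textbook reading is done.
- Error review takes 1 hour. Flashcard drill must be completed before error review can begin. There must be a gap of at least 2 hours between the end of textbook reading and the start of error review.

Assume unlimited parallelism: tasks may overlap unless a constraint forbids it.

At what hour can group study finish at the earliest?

31

Textbook reading waits on its own release at hour 1, so it starts at hour 1 and finishes at 1 + 8 = hour 9.
Flashcard drill cannot begin until textbook reading (finishes hour 9). It runs from hour 9 to 9 + 4 = hour 13.
For error review: flashcard drill (finishes hour 13); textbook reading (finishes hour 9, plus 2-hour gap → hour 11). Taking the maximum gives a start of hour 13, and it finishes at 13 + 1 = hour 14.
The practice exam has to wait for flashcard drill (finishes hour 13, plus 3-hour gap → hour 16); textbook reading (finishes hour 9, plus 2-hour gap → hour 11). The latest of these is hour 16, so the practice exam runs hour 16 to 16 + 7 = hour 23.
Group study has to wait for the practice exam (finishes hour 23); error review (finishes hour 14). The latest of these is hour 23, so group study runs hour 23 to 23 + 8 = hour 31.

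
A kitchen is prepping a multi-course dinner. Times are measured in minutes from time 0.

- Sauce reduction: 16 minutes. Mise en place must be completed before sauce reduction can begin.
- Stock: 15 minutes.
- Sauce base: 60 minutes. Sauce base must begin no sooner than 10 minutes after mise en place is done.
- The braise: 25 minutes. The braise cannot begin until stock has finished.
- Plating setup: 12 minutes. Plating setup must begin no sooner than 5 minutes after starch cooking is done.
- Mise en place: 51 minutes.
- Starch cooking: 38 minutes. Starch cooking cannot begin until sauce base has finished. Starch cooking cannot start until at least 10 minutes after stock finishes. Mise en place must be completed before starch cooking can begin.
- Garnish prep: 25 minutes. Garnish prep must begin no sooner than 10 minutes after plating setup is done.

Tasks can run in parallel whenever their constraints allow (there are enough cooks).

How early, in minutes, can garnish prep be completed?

Stock can start immediately at minute 0; it finishes at minute 15.
Mise en place has no prerequisites, so it starts at minute 0 and finishes at minute 51.
Sauce base cannot begin until mise en place (finishes minute 51, plus 10-minute gap → minute 61). It runs from minute 61 to 61 + 60 = minute 121.
Starch cooking has to wait for sauce base (finishes minute 121); stock (finishes minute 15, plus 10-minute gap → minute 25); mise en place (finishes minute 51). The latest of these is minute 121, so starch cooking runs minute 121 to 121 + 38 = minute 159.
Plating setup cannot begin until starch cooking (finishes minute 159, plus 5-minute gap → minute 164). It runs from minute 164 to 164 + 12 = minute 176.
Garnish prep waits on plating setup (finishes minute 176, plus 10-minute gap → minute 186), so it starts at minute 186 and finishes at 186 + 25 = minute 211.

211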